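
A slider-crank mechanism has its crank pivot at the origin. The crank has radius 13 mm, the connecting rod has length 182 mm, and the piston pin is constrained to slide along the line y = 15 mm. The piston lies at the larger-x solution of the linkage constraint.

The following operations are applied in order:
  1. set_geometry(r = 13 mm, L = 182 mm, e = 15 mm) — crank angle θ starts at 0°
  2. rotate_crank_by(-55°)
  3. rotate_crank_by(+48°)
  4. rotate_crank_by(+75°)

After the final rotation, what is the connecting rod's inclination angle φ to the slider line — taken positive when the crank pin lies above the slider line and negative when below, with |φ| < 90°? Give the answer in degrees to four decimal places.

-0.9277

set_geometry: r = 13 mm, L = 182 mm, e = 15 mm; θ ← 0°
rotate_crank_by(-55°): θ ← 0° -55° = -55°
rotate_crank_by(+48°): θ ← -55° +48° = -7°
rotate_crank_by(+75°): θ ← -7° +75° = 68°
crank pin P = (r cos θ, r sin θ) = (4.869886, 12.053390)
h = r sin θ − e = 12.053390 − 15 = -2.946610
sin φ = h / L = -2.946610 / 182 = -0.01619016
φ = arcsin(-0.01619016) = -0.927669°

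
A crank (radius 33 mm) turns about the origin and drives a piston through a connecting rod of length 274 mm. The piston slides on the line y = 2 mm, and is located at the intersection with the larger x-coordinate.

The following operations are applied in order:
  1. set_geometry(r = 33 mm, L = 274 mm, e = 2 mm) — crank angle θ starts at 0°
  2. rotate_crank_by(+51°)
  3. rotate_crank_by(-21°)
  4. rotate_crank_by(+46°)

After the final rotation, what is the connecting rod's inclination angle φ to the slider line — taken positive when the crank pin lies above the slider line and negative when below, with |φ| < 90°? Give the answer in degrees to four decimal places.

set_geometry: r = 33 mm, L = 274 mm, e = 2 mm; θ ← 0°
rotate_crank_by(+51°): θ ← 0° +51° = 51°
rotate_crank_by(-21°): θ ← 51° -21° = 30°
rotate_crank_by(+46°): θ ← 30° +46° = 76°
crank pin P = (r cos θ, r sin θ) = (7.983423, 32.019759)
h = r sin θ − e = 32.019759 − 2 = 30.019759
sin φ = h / L = 30.019759 / 274 = 0.10956116
φ = arcsin(0.10956116) = 6.290019°

6.2900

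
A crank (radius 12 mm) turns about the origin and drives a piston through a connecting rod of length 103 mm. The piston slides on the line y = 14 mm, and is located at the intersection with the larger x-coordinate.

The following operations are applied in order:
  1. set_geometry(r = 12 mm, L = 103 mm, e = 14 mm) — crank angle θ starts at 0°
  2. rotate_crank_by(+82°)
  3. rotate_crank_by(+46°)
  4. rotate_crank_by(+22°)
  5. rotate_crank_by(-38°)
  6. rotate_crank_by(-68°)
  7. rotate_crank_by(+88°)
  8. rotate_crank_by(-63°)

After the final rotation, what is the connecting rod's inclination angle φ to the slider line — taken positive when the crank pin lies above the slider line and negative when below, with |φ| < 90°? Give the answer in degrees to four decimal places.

-1.5561

set_geometry: r = 12 mm, L = 103 mm, e = 14 mm; θ ← 0°
rotate_crank_by(+82°): θ ← 0° +82° = 82°
rotate_crank_by(+46°): θ ← 82° +46° = 128°
rotate_crank_by(+22°): θ ← 128° +22° = 150°
rotate_crank_by(-38°): θ ← 150° -38° = 112°
rotate_crank_by(-68°): θ ← 112° -68° = 44°
rotate_crank_by(+88°): θ ← 44° +88° = 132°
rotate_crank_by(-63°): θ ← 132° -63° = 69°
crank pin P = (r cos θ, r sin θ) = (4.300415, 11.202965)
h = r sin θ − e = 11.202965 − 14 = -2.797035
sin φ = h / L = -2.797035 / 103 = -0.02715568
φ = arcsin(-0.02715568) = -1.556097°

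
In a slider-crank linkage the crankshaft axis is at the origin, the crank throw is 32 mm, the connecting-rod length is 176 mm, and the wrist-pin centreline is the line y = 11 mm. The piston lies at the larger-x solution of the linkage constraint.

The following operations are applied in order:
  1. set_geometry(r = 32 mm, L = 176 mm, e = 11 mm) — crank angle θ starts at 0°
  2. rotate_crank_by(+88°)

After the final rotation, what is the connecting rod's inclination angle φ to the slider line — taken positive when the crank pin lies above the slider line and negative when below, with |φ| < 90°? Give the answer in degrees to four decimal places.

6.8464

set_geometry: r = 32 mm, L = 176 mm, e = 11 mm; θ ← 0°
rotate_crank_by(+88°): θ ← 0° +88° = 88°
crank pin P = (r cos θ, r sin θ) = (1.116784, 31.980506)
h = r sin θ − e = 31.980506 − 11 = 20.980506
sin φ = h / L = 20.980506 / 176 = 0.11920742
φ = arcsin(0.11920742) = 6.846363°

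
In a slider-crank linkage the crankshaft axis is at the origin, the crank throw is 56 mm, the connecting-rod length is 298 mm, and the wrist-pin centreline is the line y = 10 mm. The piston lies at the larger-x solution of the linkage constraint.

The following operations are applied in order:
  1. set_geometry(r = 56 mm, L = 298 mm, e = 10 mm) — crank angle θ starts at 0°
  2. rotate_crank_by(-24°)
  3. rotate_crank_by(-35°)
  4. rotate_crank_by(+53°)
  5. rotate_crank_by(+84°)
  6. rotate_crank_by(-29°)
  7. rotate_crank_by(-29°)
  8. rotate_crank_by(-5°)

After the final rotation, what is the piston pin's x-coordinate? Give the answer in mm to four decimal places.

352.0580

set_geometry: r = 56 mm, L = 298 mm, e = 10 mm; θ ← 0°
rotate_crank_by(-24°): θ ← 0° -24° = -24°
rotate_crank_by(-35°): θ ← -24° -35° = -59°
rotate_crank_by(+53°): θ ← -59° +53° = -6°
rotate_crank_by(+84°): θ ← -6° +84° = 78°
rotate_crank_by(-29°): θ ← 78° -29° = 49°
rotate_crank_by(-29°): θ ← 49° -29° = 20°
rotate_crank_by(-5°): θ ← 20° -5° = 15°
crank pin P = (r cos θ, r sin θ) = (54.091846, 14.493867)
h = r sin θ − e = 14.493867 − 10 = 4.493867
x = r cos θ + √(L² − h²) = 54.091846 + √(88804.0 − 20.1948) = 54.091846 + 297.966114 = 352.057960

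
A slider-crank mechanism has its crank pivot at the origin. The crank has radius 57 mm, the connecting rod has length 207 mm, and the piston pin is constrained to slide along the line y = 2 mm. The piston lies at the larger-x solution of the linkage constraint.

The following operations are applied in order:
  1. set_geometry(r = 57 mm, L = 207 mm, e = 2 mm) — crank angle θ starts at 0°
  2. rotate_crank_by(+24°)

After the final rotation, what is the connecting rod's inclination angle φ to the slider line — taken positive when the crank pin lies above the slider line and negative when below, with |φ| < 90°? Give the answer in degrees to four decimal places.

set_geometry: r = 57 mm, L = 207 mm, e = 2 mm; θ ← 0°
rotate_crank_by(+24°): θ ← 0° +24° = 24°
crank pin P = (r cos θ, r sin θ) = (52.072091, 23.183989)
h = r sin θ − e = 23.183989 − 2 = 21.183989
sin φ = h / L = 21.183989 / 207 = 0.10233811
φ = arcsin(0.10233811) = 5.873825°

5.8738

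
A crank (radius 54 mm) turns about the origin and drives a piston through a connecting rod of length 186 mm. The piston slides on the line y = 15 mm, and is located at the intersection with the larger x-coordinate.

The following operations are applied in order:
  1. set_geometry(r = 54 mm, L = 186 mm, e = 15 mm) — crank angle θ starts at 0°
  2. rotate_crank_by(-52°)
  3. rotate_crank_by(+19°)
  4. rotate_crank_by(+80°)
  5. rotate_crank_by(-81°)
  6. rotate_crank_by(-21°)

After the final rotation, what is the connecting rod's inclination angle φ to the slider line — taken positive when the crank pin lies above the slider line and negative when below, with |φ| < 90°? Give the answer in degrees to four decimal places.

set_geometry: r = 54 mm, L = 186 mm, e = 15 mm; θ ← 0°
rotate_crank_by(-52°): θ ← 0° -52° = -52°
rotate_crank_by(+19°): θ ← -52° +19° = -33°
rotate_crank_by(+80°): θ ← -33° +80° = 47°
rotate_crank_by(-81°): θ ← 47° -81° = -34°
rotate_crank_by(-21°): θ ← -34° -21° = -55°
crank pin P = (r cos θ, r sin θ) = (30.973128, -44.234210)
h = r sin θ − e = -44.234210 − 15 = -59.234210
sin φ = h / L = -59.234210 / 186 = -0.31846350
φ = arcsin(-0.31846350) = -18.570029°

-18.5700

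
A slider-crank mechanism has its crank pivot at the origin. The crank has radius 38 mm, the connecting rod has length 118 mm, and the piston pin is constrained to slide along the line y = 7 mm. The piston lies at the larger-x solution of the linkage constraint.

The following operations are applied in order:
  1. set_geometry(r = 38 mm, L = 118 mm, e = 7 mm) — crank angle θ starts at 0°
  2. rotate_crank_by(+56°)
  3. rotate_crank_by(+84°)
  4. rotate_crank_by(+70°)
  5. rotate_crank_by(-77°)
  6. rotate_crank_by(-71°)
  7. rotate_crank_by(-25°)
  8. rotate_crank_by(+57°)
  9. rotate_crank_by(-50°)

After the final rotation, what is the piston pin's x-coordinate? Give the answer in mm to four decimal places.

143.7297

set_geometry: r = 38 mm, L = 118 mm, e = 7 mm; θ ← 0°
rotate_crank_by(+56°): θ ← 0° +56° = 56°
rotate_crank_by(+84°): θ ← 56° +84° = 140°
rotate_crank_by(+70°): θ ← 140° +70° = 210°
rotate_crank_by(-77°): θ ← 210° -77° = 133°
rotate_crank_by(-71°): θ ← 133° -71° = 62°
rotate_crank_by(-25°): θ ← 62° -25° = 37°
rotate_crank_by(+57°): θ ← 37° +57° = 94°
rotate_crank_by(-50°): θ ← 94° -50° = 44°
crank pin P = (r cos θ, r sin θ) = (27.334912, 26.397018)
h = r sin θ − e = 26.397018 − 7 = 19.397018
x = r cos θ + √(L² − h²) = 27.334912 + √(13924.0 − 376.2443) = 27.334912 + 116.394827 = 143.729739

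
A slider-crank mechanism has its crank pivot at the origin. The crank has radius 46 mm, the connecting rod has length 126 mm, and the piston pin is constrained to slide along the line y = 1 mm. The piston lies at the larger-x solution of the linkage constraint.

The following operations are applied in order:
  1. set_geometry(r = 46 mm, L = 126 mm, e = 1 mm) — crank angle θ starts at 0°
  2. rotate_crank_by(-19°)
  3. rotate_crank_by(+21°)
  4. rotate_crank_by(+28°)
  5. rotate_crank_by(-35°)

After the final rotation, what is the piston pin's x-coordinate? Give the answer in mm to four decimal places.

171.7253

set_geometry: r = 46 mm, L = 126 mm, e = 1 mm; θ ← 0°
rotate_crank_by(-19°): θ ← 0° -19° = -19°
rotate_crank_by(+21°): θ ← -19° +21° = 2°
rotate_crank_by(+28°): θ ← 2° +28° = 30°
rotate_crank_by(-35°): θ ← 30° -35° = -5°
crank pin P = (r cos θ, r sin θ) = (45.824956, -4.009164)
h = r sin θ − e = -4.009164 − 1 = -5.009164
x = r cos θ + √(L² − h²) = 45.824956 + √(15876.0 − 25.0917) = 45.824956 + 125.900390 = 171.725346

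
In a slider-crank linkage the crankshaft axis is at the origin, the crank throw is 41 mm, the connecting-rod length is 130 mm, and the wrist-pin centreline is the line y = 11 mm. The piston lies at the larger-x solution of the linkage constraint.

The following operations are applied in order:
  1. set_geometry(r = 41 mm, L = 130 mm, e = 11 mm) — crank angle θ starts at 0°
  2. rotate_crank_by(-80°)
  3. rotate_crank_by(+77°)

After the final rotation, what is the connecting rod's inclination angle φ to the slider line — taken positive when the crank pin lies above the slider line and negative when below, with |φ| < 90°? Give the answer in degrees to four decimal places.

set_geometry: r = 41 mm, L = 130 mm, e = 11 mm; θ ← 0°
rotate_crank_by(-80°): θ ← 0° -80° = -80°
rotate_crank_by(+77°): θ ← -80° +77° = -3°
crank pin P = (r cos θ, r sin θ) = (40.943811, -2.145774)
h = r sin θ − e = -2.145774 − 11 = -13.145774
sin φ = h / L = -13.145774 / 130 = -0.10112134
φ = arcsin(-0.10112134) = -5.803746°

-5.8037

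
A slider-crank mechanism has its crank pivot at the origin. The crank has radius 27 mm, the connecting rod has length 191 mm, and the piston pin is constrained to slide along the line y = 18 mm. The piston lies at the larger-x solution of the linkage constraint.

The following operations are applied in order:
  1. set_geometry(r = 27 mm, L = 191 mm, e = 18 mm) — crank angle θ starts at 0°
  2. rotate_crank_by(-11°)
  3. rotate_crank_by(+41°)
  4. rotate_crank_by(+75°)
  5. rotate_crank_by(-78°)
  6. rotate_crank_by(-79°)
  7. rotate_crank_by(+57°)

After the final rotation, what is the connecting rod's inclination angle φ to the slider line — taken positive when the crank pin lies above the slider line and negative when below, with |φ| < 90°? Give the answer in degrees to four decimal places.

-4.6990

set_geometry: r = 27 mm, L = 191 mm, e = 18 mm; θ ← 0°
rotate_crank_by(-11°): θ ← 0° -11° = -11°
rotate_crank_by(+41°): θ ← -11° +41° = 30°
rotate_crank_by(+75°): θ ← 30° +75° = 105°
rotate_crank_by(-78°): θ ← 105° -78° = 27°
rotate_crank_by(-79°): θ ← 27° -79° = -52°
rotate_crank_by(+57°): θ ← -52° +57° = 5°
crank pin P = (r cos θ, r sin θ) = (26.897257, 2.353205)
h = r sin θ − e = 2.353205 − 18 = -15.646795
sin φ = h / L = -15.646795 / 191 = -0.08192039
φ = arcsin(-0.08192039) = -4.698959°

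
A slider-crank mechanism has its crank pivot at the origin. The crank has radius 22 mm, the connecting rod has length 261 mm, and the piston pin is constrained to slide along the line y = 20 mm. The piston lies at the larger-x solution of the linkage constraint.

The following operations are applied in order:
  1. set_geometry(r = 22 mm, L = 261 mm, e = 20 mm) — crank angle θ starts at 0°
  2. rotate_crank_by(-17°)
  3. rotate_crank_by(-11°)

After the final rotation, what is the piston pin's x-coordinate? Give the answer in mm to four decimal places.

set_geometry: r = 22 mm, L = 261 mm, e = 20 mm; θ ← 0°
rotate_crank_by(-17°): θ ← 0° -17° = -17°
rotate_crank_by(-11°): θ ← -17° -11° = -28°
crank pin P = (r cos θ, r sin θ) = (19.424847, -10.328374)
h = r sin θ − e = -10.328374 − 20 = -30.328374
x = r cos θ + √(L² − h²) = 19.424847 + √(68121.0 − 919.8103) = 19.424847 + 259.231923 = 278.656770

278.6568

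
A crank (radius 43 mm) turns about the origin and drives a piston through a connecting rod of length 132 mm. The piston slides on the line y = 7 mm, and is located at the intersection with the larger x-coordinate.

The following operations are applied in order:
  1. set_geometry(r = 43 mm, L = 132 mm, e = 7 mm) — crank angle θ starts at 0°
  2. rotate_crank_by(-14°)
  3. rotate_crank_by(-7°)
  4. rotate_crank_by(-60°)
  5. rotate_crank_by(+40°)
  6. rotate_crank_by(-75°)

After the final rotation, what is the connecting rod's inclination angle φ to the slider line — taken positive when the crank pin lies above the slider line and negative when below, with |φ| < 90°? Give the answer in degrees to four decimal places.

-20.2318

set_geometry: r = 43 mm, L = 132 mm, e = 7 mm; θ ← 0°
rotate_crank_by(-14°): θ ← 0° -14° = -14°
rotate_crank_by(-7°): θ ← -14° -7° = -21°
rotate_crank_by(-60°): θ ← -21° -60° = -81°
rotate_crank_by(+40°): θ ← -81° +40° = -41°
rotate_crank_by(-75°): θ ← -41° -75° = -116°
crank pin P = (r cos θ, r sin θ) = (-18.849959, -38.648144)
h = r sin θ − e = -38.648144 − 7 = -45.648144
sin φ = h / L = -45.648144 / 132 = -0.34581927
φ = arcsin(-0.34581927) = -20.231815°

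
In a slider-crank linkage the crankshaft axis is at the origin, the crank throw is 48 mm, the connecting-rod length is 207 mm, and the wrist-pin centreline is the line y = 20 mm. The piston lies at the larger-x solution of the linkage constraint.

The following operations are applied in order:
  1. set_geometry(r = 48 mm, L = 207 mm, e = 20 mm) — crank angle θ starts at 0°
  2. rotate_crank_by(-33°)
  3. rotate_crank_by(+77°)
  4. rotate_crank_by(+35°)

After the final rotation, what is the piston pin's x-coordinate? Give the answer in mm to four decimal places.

set_geometry: r = 48 mm, L = 207 mm, e = 20 mm; θ ← 0°
rotate_crank_by(-33°): θ ← 0° -33° = -33°
rotate_crank_by(+77°): θ ← -33° +77° = 44°
rotate_crank_by(+35°): θ ← 44° +35° = 79°
crank pin P = (r cos θ, r sin θ) = (9.158832, 47.118105)
h = r sin θ − e = 47.118105 − 20 = 27.118105
x = r cos θ + √(L² − h²) = 9.158832 + √(42849.0 − 735.3916) = 9.158832 + 205.216004 = 214.374836

214.3748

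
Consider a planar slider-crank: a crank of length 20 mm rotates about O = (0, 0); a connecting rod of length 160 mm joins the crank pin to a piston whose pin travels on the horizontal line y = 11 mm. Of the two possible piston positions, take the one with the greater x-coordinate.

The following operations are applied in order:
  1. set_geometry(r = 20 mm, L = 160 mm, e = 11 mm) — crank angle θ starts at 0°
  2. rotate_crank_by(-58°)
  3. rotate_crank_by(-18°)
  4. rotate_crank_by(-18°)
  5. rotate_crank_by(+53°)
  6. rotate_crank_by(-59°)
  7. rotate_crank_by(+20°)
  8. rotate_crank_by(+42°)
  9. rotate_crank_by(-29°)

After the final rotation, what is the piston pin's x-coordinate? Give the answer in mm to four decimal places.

165.0884

set_geometry: r = 20 mm, L = 160 mm, e = 11 mm; θ ← 0°
rotate_crank_by(-58°): θ ← 0° -58° = -58°
rotate_crank_by(-18°): θ ← -58° -18° = -76°
rotate_crank_by(-18°): θ ← -76° -18° = -94°
rotate_crank_by(+53°): θ ← -94° +53° = -41°
rotate_crank_by(-59°): θ ← -41° -59° = -100°
rotate_crank_by(+20°): θ ← -100° +20° = -80°
rotate_crank_by(+42°): θ ← -80° +42° = -38°
rotate_crank_by(-29°): θ ← -38° -29° = -67°
crank pin P = (r cos θ, r sin θ) = (7.814623, -18.410097)
h = r sin θ − e = -18.410097 − 11 = -29.410097
x = r cos θ + √(L² − h²) = 7.814623 + √(25600.0 − 864.9538) = 7.814623 + 157.273794 = 165.088416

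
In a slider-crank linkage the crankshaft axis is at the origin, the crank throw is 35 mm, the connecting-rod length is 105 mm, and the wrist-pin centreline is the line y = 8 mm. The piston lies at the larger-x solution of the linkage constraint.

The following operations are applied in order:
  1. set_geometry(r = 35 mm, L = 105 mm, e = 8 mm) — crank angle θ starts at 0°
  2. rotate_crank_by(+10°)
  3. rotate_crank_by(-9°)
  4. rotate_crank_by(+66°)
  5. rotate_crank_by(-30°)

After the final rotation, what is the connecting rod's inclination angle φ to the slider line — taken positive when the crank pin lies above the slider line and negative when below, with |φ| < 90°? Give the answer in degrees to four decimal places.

set_geometry: r = 35 mm, L = 105 mm, e = 8 mm; θ ← 0°
rotate_crank_by(+10°): θ ← 0° +10° = 10°
rotate_crank_by(-9°): θ ← 10° -9° = 1°
rotate_crank_by(+66°): θ ← 1° +66° = 67°
rotate_crank_by(-30°): θ ← 67° -30° = 37°
crank pin P = (r cos θ, r sin θ) = (27.952243, 21.063526)
h = r sin θ − e = 21.063526 − 8 = 13.063526
sin φ = h / L = 13.063526 / 105 = 0.12441453
φ = arcsin(0.12441453) = 7.146947°

7.1469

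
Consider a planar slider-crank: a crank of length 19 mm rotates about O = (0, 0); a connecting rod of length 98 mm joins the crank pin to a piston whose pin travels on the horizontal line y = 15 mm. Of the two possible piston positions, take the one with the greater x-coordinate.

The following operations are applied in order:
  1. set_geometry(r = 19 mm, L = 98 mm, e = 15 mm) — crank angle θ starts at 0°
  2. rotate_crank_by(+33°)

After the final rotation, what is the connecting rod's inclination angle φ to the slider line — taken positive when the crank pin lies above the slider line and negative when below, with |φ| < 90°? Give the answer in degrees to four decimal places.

set_geometry: r = 19 mm, L = 98 mm, e = 15 mm; θ ← 0°
rotate_crank_by(+33°): θ ← 0° +33° = 33°
crank pin P = (r cos θ, r sin θ) = (15.934741, 10.348142)
h = r sin θ − e = 10.348142 − 15 = -4.651858
sin φ = h / L = -4.651858 / 98 = -0.04746794
φ = arcsin(-0.04746794) = -2.720735°

-2.7207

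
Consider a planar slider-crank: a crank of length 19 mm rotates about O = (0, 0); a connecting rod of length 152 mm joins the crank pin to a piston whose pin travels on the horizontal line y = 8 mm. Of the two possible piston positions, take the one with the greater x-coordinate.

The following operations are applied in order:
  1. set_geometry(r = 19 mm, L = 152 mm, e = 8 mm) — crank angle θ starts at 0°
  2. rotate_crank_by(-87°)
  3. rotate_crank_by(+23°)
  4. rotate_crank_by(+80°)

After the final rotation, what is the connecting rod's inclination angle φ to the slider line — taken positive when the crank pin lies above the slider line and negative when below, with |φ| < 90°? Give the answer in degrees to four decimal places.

set_geometry: r = 19 mm, L = 152 mm, e = 8 mm; θ ← 0°
rotate_crank_by(-87°): θ ← 0° -87° = -87°
rotate_crank_by(+23°): θ ← -87° +23° = -64°
rotate_crank_by(+80°): θ ← -64° +80° = 16°
crank pin P = (r cos θ, r sin θ) = (18.263972, 5.237110)
h = r sin θ − e = 5.237110 − 8 = -2.762890
sin φ = h / L = -2.762890 / 152 = -0.01817691
φ = arcsin(-0.01817691) = -1.041518°

-1.0415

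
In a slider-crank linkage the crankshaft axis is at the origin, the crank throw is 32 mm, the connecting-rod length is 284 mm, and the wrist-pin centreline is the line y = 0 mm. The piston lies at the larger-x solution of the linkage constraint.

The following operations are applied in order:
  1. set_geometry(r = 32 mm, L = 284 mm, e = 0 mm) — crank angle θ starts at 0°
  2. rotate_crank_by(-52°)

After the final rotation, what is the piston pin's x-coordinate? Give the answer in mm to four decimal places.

set_geometry: r = 32 mm, L = 284 mm, e = 0 mm; θ ← 0°
rotate_crank_by(-52°): θ ← 0° -52° = -52°
crank pin P = (r cos θ, r sin θ) = (19.701167, -25.216344)
h = r sin θ − e = -25.216344 − 0 = -25.216344
x = r cos θ + √(L² − h²) = 19.701167 + √(80656.0 − 635.8640) = 19.701167 + 282.878306 = 302.579473

302.5795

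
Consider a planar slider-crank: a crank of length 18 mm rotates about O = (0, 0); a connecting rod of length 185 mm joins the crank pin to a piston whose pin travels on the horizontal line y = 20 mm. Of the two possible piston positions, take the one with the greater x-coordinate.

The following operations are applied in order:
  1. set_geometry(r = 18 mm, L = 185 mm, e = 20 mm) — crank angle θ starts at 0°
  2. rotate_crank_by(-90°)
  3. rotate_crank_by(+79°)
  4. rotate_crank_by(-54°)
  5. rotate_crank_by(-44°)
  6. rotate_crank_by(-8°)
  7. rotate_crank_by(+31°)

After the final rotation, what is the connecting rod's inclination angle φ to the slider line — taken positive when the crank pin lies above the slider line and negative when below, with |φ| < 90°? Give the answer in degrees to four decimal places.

-11.8394

set_geometry: r = 18 mm, L = 185 mm, e = 20 mm; θ ← 0°
rotate_crank_by(-90°): θ ← 0° -90° = -90°
rotate_crank_by(+79°): θ ← -90° +79° = -11°
rotate_crank_by(-54°): θ ← -11° -54° = -65°
rotate_crank_by(-44°): θ ← -65° -44° = -109°
rotate_crank_by(-8°): θ ← -109° -8° = -117°
rotate_crank_by(+31°): θ ← -117° +31° = -86°
crank pin P = (r cos θ, r sin θ) = (1.255617, -17.956153)
h = r sin θ − e = -17.956153 − 20 = -37.956153
sin φ = h / L = -37.956153 / 185 = -0.20516839
φ = arcsin(-0.20516839) = -11.839357°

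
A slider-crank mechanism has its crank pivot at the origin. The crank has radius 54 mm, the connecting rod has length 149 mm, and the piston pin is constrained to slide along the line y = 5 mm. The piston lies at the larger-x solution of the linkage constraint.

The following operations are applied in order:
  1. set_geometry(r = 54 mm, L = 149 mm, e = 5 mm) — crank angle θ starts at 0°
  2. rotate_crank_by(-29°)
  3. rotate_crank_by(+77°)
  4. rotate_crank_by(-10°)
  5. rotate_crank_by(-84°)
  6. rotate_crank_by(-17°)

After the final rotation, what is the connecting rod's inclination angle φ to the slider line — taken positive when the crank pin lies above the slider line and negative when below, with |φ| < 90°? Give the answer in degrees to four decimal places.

set_geometry: r = 54 mm, L = 149 mm, e = 5 mm; θ ← 0°
rotate_crank_by(-29°): θ ← 0° -29° = -29°
rotate_crank_by(+77°): θ ← -29° +77° = 48°
rotate_crank_by(-10°): θ ← 48° -10° = 38°
rotate_crank_by(-84°): θ ← 38° -84° = -46°
rotate_crank_by(-17°): θ ← -46° -17° = -63°
crank pin P = (r cos θ, r sin θ) = (24.515487, -48.114352)
h = r sin θ − e = -48.114352 − 5 = -53.114352
sin φ = h / L = -53.114352 / 149 = -0.35647216
φ = arcsin(-0.35647216) = -20.883697°

-20.8837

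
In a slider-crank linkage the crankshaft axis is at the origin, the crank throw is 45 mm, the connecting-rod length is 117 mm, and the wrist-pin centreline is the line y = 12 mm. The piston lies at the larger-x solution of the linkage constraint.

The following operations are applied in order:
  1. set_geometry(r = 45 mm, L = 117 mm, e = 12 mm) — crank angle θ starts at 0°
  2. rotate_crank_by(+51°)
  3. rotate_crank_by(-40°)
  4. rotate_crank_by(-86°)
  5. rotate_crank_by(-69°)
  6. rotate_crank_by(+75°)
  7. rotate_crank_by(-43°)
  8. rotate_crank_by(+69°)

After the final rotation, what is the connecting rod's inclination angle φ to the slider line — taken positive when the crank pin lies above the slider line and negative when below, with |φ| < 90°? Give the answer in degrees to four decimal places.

set_geometry: r = 45 mm, L = 117 mm, e = 12 mm; θ ← 0°
rotate_crank_by(+51°): θ ← 0° +51° = 51°
rotate_crank_by(-40°): θ ← 51° -40° = 11°
rotate_crank_by(-86°): θ ← 11° -86° = -75°
rotate_crank_by(-69°): θ ← -75° -69° = -144°
rotate_crank_by(+75°): θ ← -144° +75° = -69°
rotate_crank_by(-43°): θ ← -69° -43° = -112°
rotate_crank_by(+69°): θ ← -112° +69° = -43°
crank pin P = (r cos θ, r sin θ) = (32.910917, -30.689926)
h = r sin θ − e = -30.689926 − 12 = -42.689926
sin φ = h / L = -42.689926 / 117 = -0.36487116
φ = arcsin(-0.36487116) = -21.399654°

-21.3997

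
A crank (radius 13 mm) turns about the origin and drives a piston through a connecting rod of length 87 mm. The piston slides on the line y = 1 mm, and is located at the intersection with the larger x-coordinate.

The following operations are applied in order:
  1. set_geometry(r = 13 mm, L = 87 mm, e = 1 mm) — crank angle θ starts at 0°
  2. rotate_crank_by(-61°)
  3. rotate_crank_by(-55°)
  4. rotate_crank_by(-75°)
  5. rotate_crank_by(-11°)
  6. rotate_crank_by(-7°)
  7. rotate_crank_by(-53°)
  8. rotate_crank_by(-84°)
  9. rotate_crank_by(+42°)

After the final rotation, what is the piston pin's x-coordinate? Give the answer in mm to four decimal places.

set_geometry: r = 13 mm, L = 87 mm, e = 1 mm; θ ← 0°
rotate_crank_by(-61°): θ ← 0° -61° = -61°
rotate_crank_by(-55°): θ ← -61° -55° = -116°
rotate_crank_by(-75°): θ ← -116° -75° = -191°
rotate_crank_by(-11°): θ ← -191° -11° = -202°
rotate_crank_by(-7°): θ ← -202° -7° = -209°
rotate_crank_by(-53°): θ ← -209° -53° = -262°
rotate_crank_by(-84°): θ ← -262° -84° = -346°
rotate_crank_by(+42°): θ ← -346° +42° = -304°
crank pin P = (r cos θ, r sin θ) = (7.269508, 10.777488)
h = r sin θ − e = 10.777488 − 1 = 9.777488
x = r cos θ + √(L² − h²) = 7.269508 + √(7569.0 − 95.5993) = 7.269508 + 86.448833 = 93.718341

93.7183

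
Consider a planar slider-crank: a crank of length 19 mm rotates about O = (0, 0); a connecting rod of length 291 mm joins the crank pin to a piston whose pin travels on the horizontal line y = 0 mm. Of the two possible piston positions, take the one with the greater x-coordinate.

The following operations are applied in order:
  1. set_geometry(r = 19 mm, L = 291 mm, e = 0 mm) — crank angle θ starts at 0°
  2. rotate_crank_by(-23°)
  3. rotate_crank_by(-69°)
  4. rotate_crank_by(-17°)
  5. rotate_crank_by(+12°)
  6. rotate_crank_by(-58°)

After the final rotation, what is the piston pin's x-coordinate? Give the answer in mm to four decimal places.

273.6693

set_geometry: r = 19 mm, L = 291 mm, e = 0 mm; θ ← 0°
rotate_crank_by(-23°): θ ← 0° -23° = -23°
rotate_crank_by(-69°): θ ← -23° -69° = -92°
rotate_crank_by(-17°): θ ← -92° -17° = -109°
rotate_crank_by(+12°): θ ← -109° +12° = -97°
rotate_crank_by(-58°): θ ← -97° -58° = -155°
crank pin P = (r cos θ, r sin θ) = (-17.219848, -8.029747)
h = r sin θ − e = -8.029747 − 0 = -8.029747
x = r cos θ + √(L² − h²) = -17.219848 + √(84681.0 − 64.4768) = -17.219848 + 290.889194 = 273.669346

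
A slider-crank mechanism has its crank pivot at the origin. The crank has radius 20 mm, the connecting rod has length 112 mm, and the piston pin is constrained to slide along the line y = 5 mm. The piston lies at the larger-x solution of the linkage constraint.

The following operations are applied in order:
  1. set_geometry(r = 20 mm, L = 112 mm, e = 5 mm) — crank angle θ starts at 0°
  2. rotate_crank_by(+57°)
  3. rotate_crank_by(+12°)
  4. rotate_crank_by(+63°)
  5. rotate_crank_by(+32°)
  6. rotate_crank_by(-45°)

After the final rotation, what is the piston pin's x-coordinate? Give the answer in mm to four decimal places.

set_geometry: r = 20 mm, L = 112 mm, e = 5 mm; θ ← 0°
rotate_crank_by(+57°): θ ← 0° +57° = 57°
rotate_crank_by(+12°): θ ← 57° +12° = 69°
rotate_crank_by(+63°): θ ← 69° +63° = 132°
rotate_crank_by(+32°): θ ← 132° +32° = 164°
rotate_crank_by(-45°): θ ← 164° -45° = 119°
crank pin P = (r cos θ, r sin θ) = (-9.696192, 17.492394)
h = r sin θ − e = 17.492394 − 5 = 12.492394
x = r cos θ + √(L² − h²) = -9.696192 + √(12544.0 − 156.0599) = -9.696192 + 111.301123 = 101.604931

101.6049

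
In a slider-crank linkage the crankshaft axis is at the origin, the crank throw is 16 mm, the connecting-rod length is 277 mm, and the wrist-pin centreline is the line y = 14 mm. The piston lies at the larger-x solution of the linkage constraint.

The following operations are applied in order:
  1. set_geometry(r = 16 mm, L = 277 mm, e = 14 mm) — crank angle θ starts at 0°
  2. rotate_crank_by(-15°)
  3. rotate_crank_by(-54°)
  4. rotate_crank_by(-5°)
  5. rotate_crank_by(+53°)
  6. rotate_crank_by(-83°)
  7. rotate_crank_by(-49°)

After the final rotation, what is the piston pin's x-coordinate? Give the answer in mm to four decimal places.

261.9265

set_geometry: r = 16 mm, L = 277 mm, e = 14 mm; θ ← 0°
rotate_crank_by(-15°): θ ← 0° -15° = -15°
rotate_crank_by(-54°): θ ← -15° -54° = -69°
rotate_crank_by(-5°): θ ← -69° -5° = -74°
rotate_crank_by(+53°): θ ← -74° +53° = -21°
rotate_crank_by(-83°): θ ← -21° -83° = -104°
rotate_crank_by(-49°): θ ← -104° -49° = -153°
crank pin P = (r cos θ, r sin θ) = (-14.256104, -7.263848)
h = r sin θ − e = -7.263848 − 14 = -21.263848
x = r cos θ + √(L² − h²) = -14.256104 + √(76729.0 − 452.1512) = -14.256104 + 276.182637 = 261.926532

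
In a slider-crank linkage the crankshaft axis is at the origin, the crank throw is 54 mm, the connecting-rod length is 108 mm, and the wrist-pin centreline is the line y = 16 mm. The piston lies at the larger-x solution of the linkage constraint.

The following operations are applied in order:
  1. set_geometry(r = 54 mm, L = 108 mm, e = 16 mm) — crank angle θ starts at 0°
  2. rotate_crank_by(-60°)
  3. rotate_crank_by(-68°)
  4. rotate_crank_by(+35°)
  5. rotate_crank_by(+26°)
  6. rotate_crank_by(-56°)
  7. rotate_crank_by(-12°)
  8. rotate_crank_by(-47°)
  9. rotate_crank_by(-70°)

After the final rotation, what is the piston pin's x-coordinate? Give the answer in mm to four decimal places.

85.3615

set_geometry: r = 54 mm, L = 108 mm, e = 16 mm; θ ← 0°
rotate_crank_by(-60°): θ ← 0° -60° = -60°
rotate_crank_by(-68°): θ ← -60° -68° = -128°
rotate_crank_by(+35°): θ ← -128° +35° = -93°
rotate_crank_by(+26°): θ ← -93° +26° = -67°
rotate_crank_by(-56°): θ ← -67° -56° = -123°
rotate_crank_by(-12°): θ ← -123° -12° = -135°
rotate_crank_by(-47°): θ ← -135° -47° = -182°
rotate_crank_by(-70°): θ ← -182° -70° = -252°
crank pin P = (r cos θ, r sin θ) = (-16.686918, 51.357052)
h = r sin θ − e = 51.357052 − 16 = 35.357052
x = r cos θ + √(L² − h²) = -16.686918 + √(11664.0 − 1250.1211) = -16.686918 + 102.048414 = 85.361497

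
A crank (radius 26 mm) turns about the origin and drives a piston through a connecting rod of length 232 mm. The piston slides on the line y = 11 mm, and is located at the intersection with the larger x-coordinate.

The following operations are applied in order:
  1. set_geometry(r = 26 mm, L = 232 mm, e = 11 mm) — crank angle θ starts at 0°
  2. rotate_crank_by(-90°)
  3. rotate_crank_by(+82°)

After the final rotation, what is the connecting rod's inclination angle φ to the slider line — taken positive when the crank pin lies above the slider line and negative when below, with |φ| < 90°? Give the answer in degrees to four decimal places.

-3.6126

set_geometry: r = 26 mm, L = 232 mm, e = 11 mm; θ ← 0°
rotate_crank_by(-90°): θ ← 0° -90° = -90°
rotate_crank_by(+82°): θ ← -90° +82° = -8°
crank pin P = (r cos θ, r sin θ) = (25.746970, -3.618501)
h = r sin θ − e = -3.618501 − 11 = -14.618501
sin φ = h / L = -14.618501 / 232 = -0.06301078
φ = arcsin(-0.06301078) = -3.612645°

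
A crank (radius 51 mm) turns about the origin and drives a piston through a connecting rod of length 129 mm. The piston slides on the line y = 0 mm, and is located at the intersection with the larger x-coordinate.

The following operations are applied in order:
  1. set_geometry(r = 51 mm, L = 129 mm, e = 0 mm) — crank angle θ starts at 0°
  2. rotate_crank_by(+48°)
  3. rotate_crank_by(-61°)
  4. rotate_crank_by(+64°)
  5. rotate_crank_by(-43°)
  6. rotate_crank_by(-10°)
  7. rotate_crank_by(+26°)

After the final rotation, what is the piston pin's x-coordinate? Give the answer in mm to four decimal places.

set_geometry: r = 51 mm, L = 129 mm, e = 0 mm; θ ← 0°
rotate_crank_by(+48°): θ ← 0° +48° = 48°
rotate_crank_by(-61°): θ ← 48° -61° = -13°
rotate_crank_by(+64°): θ ← -13° +64° = 51°
rotate_crank_by(-43°): θ ← 51° -43° = 8°
rotate_crank_by(-10°): θ ← 8° -10° = -2°
rotate_crank_by(+26°): θ ← -2° +26° = 24°
crank pin P = (r cos θ, r sin θ) = (46.590818, 20.743569)
h = r sin θ − e = 20.743569 − 0 = 20.743569
x = r cos θ + √(L² − h²) = 46.590818 + √(16641.0 − 430.2956) = 46.590818 + 127.321264 = 173.912083

173.9121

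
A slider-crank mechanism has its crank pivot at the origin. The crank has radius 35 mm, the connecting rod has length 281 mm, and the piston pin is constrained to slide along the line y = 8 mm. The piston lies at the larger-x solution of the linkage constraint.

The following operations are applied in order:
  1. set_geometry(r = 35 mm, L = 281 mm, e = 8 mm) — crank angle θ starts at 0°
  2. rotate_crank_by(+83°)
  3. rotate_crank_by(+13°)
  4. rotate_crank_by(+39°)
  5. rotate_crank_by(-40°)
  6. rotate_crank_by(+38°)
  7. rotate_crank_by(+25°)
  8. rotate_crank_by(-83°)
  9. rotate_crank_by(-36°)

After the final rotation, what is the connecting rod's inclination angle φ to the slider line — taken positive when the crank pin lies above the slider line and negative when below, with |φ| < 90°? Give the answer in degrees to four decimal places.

2.8611

set_geometry: r = 35 mm, L = 281 mm, e = 8 mm; θ ← 0°
rotate_crank_by(+83°): θ ← 0° +83° = 83°
rotate_crank_by(+13°): θ ← 83° +13° = 96°
rotate_crank_by(+39°): θ ← 96° +39° = 135°
rotate_crank_by(-40°): θ ← 135° -40° = 95°
rotate_crank_by(+38°): θ ← 95° +38° = 133°
rotate_crank_by(+25°): θ ← 133° +25° = 158°
rotate_crank_by(-83°): θ ← 158° -83° = 75°
rotate_crank_by(-36°): θ ← 75° -36° = 39°
crank pin P = (r cos θ, r sin θ) = (27.200109, 22.026214)
h = r sin θ − e = 22.026214 − 8 = 14.026214
sin φ = h / L = 14.026214 / 281 = 0.04991535
φ = arcsin(0.04991535) = 2.861128°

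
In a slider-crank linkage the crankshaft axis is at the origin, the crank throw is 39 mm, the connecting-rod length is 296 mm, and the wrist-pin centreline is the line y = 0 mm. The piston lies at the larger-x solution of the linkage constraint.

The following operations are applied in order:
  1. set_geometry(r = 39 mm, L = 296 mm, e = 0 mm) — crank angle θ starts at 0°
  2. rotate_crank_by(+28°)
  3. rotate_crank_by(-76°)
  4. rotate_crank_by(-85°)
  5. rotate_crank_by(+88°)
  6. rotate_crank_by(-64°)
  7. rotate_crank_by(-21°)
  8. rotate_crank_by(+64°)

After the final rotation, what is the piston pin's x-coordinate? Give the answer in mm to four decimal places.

309.7107

set_geometry: r = 39 mm, L = 296 mm, e = 0 mm; θ ← 0°
rotate_crank_by(+28°): θ ← 0° +28° = 28°
rotate_crank_by(-76°): θ ← 28° -76° = -48°
rotate_crank_by(-85°): θ ← -48° -85° = -133°
rotate_crank_by(+88°): θ ← -133° +88° = -45°
rotate_crank_by(-64°): θ ← -45° -64° = -109°
rotate_crank_by(-21°): θ ← -109° -21° = -130°
rotate_crank_by(+64°): θ ← -130° +64° = -66°
crank pin P = (r cos θ, r sin θ) = (15.862729, -35.628273)
h = r sin θ − e = -35.628273 − 0 = -35.628273
x = r cos θ + √(L² − h²) = 15.862729 + √(87616.0 − 1269.3738) = 15.862729 + 293.847964 = 309.710693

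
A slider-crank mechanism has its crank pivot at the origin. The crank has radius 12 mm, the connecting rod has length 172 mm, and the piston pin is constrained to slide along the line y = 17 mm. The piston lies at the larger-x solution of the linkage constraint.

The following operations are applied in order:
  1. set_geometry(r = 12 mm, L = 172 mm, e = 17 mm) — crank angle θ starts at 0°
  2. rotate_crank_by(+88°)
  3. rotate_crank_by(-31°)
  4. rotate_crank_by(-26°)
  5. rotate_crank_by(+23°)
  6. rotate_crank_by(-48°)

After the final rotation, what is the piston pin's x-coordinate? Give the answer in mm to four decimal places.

set_geometry: r = 12 mm, L = 172 mm, e = 17 mm; θ ← 0°
rotate_crank_by(+88°): θ ← 0° +88° = 88°
rotate_crank_by(-31°): θ ← 88° -31° = 57°
rotate_crank_by(-26°): θ ← 57° -26° = 31°
rotate_crank_by(+23°): θ ← 31° +23° = 54°
rotate_crank_by(-48°): θ ← 54° -48° = 6°
crank pin P = (r cos θ, r sin θ) = (11.934263, 1.254342)
h = r sin θ − e = 1.254342 − 17 = -15.745658
x = r cos θ + √(L² − h²) = 11.934263 + √(29584.0 − 247.9258) = 11.934263 + 171.277769 = 183.212032

183.2120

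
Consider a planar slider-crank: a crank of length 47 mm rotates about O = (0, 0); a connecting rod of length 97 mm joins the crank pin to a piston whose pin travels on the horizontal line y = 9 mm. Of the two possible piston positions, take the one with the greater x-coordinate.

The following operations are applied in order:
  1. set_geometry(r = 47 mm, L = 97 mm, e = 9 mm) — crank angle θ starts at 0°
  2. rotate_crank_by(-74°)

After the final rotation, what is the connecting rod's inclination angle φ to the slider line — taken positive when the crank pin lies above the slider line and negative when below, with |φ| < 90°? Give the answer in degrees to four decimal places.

set_geometry: r = 47 mm, L = 97 mm, e = 9 mm; θ ← 0°
rotate_crank_by(-74°): θ ← 0° -74° = -74°
crank pin P = (r cos θ, r sin θ) = (12.954956, -45.179300)
h = r sin θ − e = -45.179300 − 9 = -54.179300
sin φ = h / L = -54.179300 / 97 = -0.55854948
φ = arcsin(-0.55854948) = -33.955544°

-33.9555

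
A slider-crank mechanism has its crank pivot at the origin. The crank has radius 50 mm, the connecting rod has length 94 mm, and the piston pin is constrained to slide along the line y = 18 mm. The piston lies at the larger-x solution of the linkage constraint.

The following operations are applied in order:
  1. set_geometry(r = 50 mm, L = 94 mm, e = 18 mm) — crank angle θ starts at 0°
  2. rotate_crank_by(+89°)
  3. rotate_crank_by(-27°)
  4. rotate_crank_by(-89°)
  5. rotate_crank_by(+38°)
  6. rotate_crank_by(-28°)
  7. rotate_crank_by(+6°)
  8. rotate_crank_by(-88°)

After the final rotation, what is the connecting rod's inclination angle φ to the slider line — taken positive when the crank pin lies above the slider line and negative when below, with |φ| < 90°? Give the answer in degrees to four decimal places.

set_geometry: r = 50 mm, L = 94 mm, e = 18 mm; θ ← 0°
rotate_crank_by(+89°): θ ← 0° +89° = 89°
rotate_crank_by(-27°): θ ← 89° -27° = 62°
rotate_crank_by(-89°): θ ← 62° -89° = -27°
rotate_crank_by(+38°): θ ← -27° +38° = 11°
rotate_crank_by(-28°): θ ← 11° -28° = -17°
rotate_crank_by(+6°): θ ← -17° +6° = -11°
rotate_crank_by(-88°): θ ← -11° -88° = -99°
crank pin P = (r cos θ, r sin θ) = (-7.821723, -49.384417)
h = r sin θ − e = -49.384417 − 18 = -67.384417
sin φ = h / L = -67.384417 / 94 = -0.71685550
φ = arcsin(-0.71685550) = -45.795471°

-45.7955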